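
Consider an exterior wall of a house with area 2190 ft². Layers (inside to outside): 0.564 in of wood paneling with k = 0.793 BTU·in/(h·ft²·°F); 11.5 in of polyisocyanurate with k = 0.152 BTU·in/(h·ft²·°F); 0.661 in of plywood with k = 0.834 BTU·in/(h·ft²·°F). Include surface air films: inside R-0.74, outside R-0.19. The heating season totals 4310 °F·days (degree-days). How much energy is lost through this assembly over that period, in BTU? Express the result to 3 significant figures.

0.564/0.793 = 0.7112
11.5/0.152 = 75.66
0.661/0.834 = 0.7926
R_total = 0.74 + 0.7112 + 75.66 + 0.7926 + 0.19 = 78.09 ft²·°F·h/BTU
E = A × HDD × 24 / R = 2190 × 4310 × 24 / 78.09 = 2901000 BTU

2900000 BTU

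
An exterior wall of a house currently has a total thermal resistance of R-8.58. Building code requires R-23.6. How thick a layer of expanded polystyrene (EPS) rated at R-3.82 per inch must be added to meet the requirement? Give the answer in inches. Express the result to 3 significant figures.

3.93 in

ΔR = 23.6 − 8.58 = 15.02 ft²·°F·h/BTU
L = ΔR / (R/in) = 15.02/3.82 = 3.932 in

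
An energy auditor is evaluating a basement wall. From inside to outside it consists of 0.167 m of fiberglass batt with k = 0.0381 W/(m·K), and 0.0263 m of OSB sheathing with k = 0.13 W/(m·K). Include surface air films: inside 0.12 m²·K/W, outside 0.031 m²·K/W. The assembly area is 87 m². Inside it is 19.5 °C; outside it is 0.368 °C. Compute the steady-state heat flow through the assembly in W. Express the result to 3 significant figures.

0.167/0.0381 = 4.383
0.0263/0.13 = 0.2023
R_total = 0.12 + 4.383 + 0.2023 + 0.031 = 4.737 m²·K/W
Q = A·ΔT/R = 87 × (19.5 − 0.368) / 4.737 = 351.4 W

351 W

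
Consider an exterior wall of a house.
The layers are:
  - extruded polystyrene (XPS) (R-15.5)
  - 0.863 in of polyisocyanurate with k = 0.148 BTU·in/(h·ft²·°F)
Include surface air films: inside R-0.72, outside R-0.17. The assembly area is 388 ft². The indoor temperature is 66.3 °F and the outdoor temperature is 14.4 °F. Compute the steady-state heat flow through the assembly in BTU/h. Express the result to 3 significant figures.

906 BTU/h

0.863/0.148 = 5.831
R_total = 0.72 + 15.5 + 5.831 + 0.17 = 22.22 ft²·°F·h/BTU
Q = A·ΔT/R = 388 × (66.3 − 14.4) / 22.22 = 906.2 BTU/h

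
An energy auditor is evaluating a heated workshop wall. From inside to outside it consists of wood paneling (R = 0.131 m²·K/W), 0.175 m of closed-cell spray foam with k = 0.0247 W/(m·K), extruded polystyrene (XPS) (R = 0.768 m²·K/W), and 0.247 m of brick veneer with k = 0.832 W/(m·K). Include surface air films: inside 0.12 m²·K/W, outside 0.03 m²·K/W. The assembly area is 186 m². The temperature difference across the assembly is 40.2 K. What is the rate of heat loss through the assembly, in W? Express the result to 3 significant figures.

887 W

0.175/0.0247 = 7.085
0.247/0.832 = 0.2969
R_total = 0.12 + 0.131 + 7.085 + 0.768 + 0.2969 + 0.03 = 8.431 m²·K/W
Q = A·ΔT/R = 186 × 40.2 / 8.431 = 886.9 W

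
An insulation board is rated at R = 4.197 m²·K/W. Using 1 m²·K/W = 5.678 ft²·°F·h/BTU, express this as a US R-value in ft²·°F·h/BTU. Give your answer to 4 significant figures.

R_US = 4.197 × 5.678 = 23.831

23.83 ft²·°F·h/BTU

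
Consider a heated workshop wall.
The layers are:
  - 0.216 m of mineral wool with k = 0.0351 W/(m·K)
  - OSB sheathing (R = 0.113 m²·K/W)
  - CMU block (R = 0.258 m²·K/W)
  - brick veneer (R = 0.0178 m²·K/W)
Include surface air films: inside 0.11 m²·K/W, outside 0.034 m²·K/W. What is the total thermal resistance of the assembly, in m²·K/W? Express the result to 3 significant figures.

6.69 m²·K/W

0.216/0.0351 = 6.154
R_total = 0.11 + 6.154 + 0.113 + 0.258 + 0.0178 + 0.034 = 6.687 m²·K/W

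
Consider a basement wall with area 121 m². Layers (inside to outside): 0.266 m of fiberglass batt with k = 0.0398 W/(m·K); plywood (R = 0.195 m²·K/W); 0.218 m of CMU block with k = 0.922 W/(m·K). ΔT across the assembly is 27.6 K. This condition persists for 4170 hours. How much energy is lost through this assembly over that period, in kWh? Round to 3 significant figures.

1960 kWh

0.266/0.0398 = 6.683
0.218/0.922 = 0.2364
R_total = 6.683 + 0.195 + 0.2364 = 7.115 m²·K/W
Q = 121 × 27.6 / 7.115 = 469.4 W
E = 469.4 W × 4170 h / 1000 = 1957 kWh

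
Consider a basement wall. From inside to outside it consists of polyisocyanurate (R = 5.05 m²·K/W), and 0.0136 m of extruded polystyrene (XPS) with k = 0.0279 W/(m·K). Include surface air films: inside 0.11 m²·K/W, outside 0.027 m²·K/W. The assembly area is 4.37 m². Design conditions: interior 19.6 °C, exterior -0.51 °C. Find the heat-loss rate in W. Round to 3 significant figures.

0.0136/0.0279 = 0.4875
R_total = 0.11 + 5.05 + 0.4875 + 0.027 = 5.674 m²·K/W
Q = A·ΔT/R = 4.37 × (19.6 − (-0.51)) / 5.674 = 15.49 W

15.5 W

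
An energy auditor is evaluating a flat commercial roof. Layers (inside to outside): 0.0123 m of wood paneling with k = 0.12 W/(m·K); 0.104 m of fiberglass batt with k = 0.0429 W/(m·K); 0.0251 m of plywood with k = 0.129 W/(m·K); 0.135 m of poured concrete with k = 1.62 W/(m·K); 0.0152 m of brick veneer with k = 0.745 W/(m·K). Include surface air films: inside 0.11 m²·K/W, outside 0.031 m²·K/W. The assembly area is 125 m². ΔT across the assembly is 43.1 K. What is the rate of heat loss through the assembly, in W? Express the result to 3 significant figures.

0.0123/0.12 = 0.1025
0.104/0.0429 = 2.424
0.0251/0.129 = 0.1946
0.135/1.62 = 0.08333
0.0152/0.745 = 0.0204
R_total = 0.11 + 0.1025 + 2.424 + 0.1946 + 0.08333 + 0.0204 + 0.031 = 2.966 m²·K/W
Q = A·ΔT/R = 125 × 43.1 / 2.966 = 1816 W

1820 W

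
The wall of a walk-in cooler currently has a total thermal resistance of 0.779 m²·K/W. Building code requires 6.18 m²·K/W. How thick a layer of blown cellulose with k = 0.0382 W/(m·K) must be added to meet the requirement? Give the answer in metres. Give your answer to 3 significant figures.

0.206 m

ΔR = 6.18 − 0.779 = 5.401 m²·K/W
L = ΔR × k = 5.401 × 0.0382 = 0.2063 m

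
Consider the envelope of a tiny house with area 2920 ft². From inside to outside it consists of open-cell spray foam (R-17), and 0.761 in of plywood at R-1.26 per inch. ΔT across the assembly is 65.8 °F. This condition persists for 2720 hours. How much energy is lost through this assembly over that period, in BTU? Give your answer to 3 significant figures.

0.761 × 1.26 = 0.9589
R_total = 17 + 0.9589 = 17.96 ft²·°F·h/BTU
Q = 2920 × 65.8 / 17.96 = 10700 BTU/h
E = 10700 × 2720 = 29100000 BTU

29100000 BTU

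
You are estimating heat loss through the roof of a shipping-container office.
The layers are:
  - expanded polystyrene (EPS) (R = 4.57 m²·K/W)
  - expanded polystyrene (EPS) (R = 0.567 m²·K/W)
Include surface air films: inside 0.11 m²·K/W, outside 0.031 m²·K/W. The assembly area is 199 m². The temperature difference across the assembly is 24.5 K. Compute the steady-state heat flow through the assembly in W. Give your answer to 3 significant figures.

R_total = 0.11 + 4.57 + 0.567 + 0.031 = 5.278 m²·K/W
Q = A·ΔT/R = 199 × 24.5 / 5.278 = 923.7 W

924 W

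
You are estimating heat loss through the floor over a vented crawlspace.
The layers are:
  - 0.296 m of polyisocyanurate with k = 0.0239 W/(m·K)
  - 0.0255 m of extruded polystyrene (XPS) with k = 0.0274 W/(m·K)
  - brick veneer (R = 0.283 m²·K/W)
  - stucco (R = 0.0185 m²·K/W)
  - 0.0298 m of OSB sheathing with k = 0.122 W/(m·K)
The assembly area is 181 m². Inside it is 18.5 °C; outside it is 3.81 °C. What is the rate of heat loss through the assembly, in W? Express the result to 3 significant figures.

192 W

0.296/0.0239 = 12.38
0.0255/0.0274 = 0.9307
0.0298/0.122 = 0.2443
R_total = 12.38 + 0.9307 + 0.283 + 0.0185 + 0.2443 = 13.86 m²·K/W
Q = A·ΔT/R = 181 × (18.5 − 3.81) / 13.86 = 191.8 W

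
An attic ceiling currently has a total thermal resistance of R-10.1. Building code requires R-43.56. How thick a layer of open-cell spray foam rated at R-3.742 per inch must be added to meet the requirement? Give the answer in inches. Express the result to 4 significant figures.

ΔR = 43.56 − 10.1 = 33.46 ft²·°F·h/BTU
L = ΔR / (R/in) = 33.46/3.742 = 8.9417 in

8.942 in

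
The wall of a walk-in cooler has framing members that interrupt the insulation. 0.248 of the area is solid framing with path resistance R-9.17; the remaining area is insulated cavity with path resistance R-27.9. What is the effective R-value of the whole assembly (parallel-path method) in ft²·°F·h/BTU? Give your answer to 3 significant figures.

U_eff = 0.752/27.9 + 0.248/9.17 = 0.02695 + 0.02704 = 0.054
R_eff = 1/U_eff = 18.52 ft²·°F·h/BTU

18.5 ft²·°F·h/BTU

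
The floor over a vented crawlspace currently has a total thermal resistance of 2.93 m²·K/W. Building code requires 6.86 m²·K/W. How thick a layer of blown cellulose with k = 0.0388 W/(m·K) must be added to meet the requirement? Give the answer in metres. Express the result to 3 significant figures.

ΔR = 6.86 − 2.93 = 3.93 m²·K/W
L = ΔR × k = 3.93 × 0.0388 = 0.1525 m

0.152 m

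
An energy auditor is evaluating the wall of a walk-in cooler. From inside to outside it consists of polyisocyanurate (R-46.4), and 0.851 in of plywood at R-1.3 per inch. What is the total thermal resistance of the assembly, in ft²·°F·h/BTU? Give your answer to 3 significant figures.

0.851 × 1.3 = 1.106
R_total = 46.4 + 1.106 = 47.51 ft²·°F·h/BTU

47.5 ft²·°F·h/BTU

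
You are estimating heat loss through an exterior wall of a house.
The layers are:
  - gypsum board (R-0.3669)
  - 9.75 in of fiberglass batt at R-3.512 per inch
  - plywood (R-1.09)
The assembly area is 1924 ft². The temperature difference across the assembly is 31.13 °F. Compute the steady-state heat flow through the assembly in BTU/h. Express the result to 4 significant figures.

1678 BTU/h

9.75 × 3.512 = 34.242
R_total = 0.3669 + 34.242 + 1.09 = 35.699 ft²·°F·h/BTU
Q = A·ΔT/R = 1924 × 31.13 / 35.699 = 1677.8 BTU/h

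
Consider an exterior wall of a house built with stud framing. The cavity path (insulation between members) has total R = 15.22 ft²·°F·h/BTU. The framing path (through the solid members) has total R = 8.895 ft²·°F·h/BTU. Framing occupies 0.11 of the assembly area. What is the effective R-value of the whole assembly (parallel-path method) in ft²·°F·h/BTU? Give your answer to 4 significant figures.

U_eff = 0.89/15.22 + 0.11/8.895 = 0.058476 + 0.012366 = 0.070842
R_eff = 1/U_eff = 14.116 ft²·°F·h/BTU

14.12 ft²·°F·h/BTU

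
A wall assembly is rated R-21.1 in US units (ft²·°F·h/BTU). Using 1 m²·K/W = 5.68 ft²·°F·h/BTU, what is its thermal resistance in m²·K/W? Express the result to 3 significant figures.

R_SI = 21.1/5.68 = 3.715

3.71 m²·K/W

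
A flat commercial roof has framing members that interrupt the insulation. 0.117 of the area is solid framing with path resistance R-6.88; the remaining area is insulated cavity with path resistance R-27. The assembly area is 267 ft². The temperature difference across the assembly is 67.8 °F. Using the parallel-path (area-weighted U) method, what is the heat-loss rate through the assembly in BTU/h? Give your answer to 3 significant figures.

900 BTU/h

U_eff = 0.883/27 + 0.117/6.88 = 0.0327 + 0.01701 = 0.04971
R_eff = 1/U_eff = 20.12 ft²·°F·h/BTU
Q = 267 × 67.8 / 20.12 = 899.9 BTU/h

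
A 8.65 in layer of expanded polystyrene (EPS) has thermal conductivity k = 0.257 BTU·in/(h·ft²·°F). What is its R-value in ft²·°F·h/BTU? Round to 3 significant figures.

33.7 ft²·°F·h/BTU

R = L/k = 8.65/0.257 = 33.66 ft²·°F·h/BTU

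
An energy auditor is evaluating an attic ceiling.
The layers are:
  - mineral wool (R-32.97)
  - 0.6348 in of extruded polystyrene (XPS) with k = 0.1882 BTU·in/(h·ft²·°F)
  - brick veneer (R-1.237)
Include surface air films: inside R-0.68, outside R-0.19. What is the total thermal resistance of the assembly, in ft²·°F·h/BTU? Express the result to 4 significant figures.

0.6348/0.1882 = 3.373
R_total = 0.68 + 32.97 + 3.373 + 1.237 + 0.19 = 38.45 ft²·°F·h/BTU

38.45 ft²·°F·h/BTU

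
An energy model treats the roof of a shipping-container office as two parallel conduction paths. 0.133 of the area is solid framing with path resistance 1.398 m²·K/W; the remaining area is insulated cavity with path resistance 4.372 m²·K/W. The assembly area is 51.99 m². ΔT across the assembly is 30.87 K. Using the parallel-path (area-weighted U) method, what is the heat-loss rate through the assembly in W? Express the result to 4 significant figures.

471.0 W

U_eff = 0.867/4.372 + 0.133/1.398 = 0.19831 + 0.095136 = 0.29344
R_eff = 1/U_eff = 3.4078 m²·K/W
Q = 51.99 × 30.87 / 3.4078 = 470.96 W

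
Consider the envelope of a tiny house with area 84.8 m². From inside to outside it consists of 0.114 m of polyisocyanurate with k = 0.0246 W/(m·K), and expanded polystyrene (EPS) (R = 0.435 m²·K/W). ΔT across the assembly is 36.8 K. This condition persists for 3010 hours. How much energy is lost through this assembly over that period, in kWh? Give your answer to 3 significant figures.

1850 kWh

0.114/0.0246 = 4.634
R_total = 4.634 + 0.435 = 5.069 m²·K/W
Q = 84.8 × 36.8 / 5.069 = 615.6 W
E = 615.6 W × 3010 h / 1000 = 1853 kWh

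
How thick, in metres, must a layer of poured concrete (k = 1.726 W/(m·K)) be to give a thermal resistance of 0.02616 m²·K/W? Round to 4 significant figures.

0.04515 m

L = R·k = 0.02616 × 1.726 = 0.045152 m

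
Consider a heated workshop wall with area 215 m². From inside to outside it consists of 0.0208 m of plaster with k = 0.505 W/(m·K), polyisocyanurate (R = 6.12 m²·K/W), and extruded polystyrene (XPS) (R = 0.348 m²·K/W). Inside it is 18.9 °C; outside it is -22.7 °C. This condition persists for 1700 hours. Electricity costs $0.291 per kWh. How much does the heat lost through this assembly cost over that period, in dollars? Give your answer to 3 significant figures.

0.0208/0.505 = 0.04119
R_total = 0.04119 + 6.12 + 0.348 = 6.509 m²·K/W
Q = 215 × (18.9 − (-22.7)) / 6.509 = 1374 W
E = 1374 W × 1700 h / 1000 = 2336 kWh
Cost = 2336 × 0.291 = $679.7

680 dollars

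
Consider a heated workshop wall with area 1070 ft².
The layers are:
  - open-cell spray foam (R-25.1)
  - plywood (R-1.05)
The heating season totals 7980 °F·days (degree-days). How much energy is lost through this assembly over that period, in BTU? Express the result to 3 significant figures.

7840000 BTU

R_total = 25.1 + 1.05 = 26.15 ft²·°F·h/BTU
E = A × HDD × 24 / R = 1070 × 7980 × 24 / 26.15 = 7837000 BTU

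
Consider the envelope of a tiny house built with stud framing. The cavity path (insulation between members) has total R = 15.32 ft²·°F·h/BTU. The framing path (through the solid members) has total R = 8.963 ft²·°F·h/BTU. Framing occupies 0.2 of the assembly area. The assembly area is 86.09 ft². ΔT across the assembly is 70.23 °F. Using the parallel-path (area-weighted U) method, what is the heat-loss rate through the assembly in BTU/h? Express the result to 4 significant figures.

U_eff = 0.8/15.32 + 0.2/8.963 = 0.052219 + 0.022314 = 0.074533
R_eff = 1/U_eff = 13.417 ft²·°F·h/BTU
Q = 86.09 × 70.23 / 13.417 = 450.64 BTU/h

450.6 BTU/h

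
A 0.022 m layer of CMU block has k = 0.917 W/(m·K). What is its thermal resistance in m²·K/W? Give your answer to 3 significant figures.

R = L/k = 0.022/0.917 = 0.02399 m²·K/W

0.0240 m²·K/W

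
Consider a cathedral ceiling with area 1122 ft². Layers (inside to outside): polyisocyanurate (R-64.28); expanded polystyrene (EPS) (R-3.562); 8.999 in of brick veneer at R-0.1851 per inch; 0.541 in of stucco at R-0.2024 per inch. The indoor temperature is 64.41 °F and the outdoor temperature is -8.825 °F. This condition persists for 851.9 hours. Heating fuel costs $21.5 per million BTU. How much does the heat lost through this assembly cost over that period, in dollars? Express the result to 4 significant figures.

8.999 × 0.1851 = 1.6657
0.541 × 0.2024 = 0.1095
R_total = 64.28 + 3.562 + 1.6657 + 0.1095 = 69.617 ft²·°F·h/BTU
Q = 1122 × (64.41 − (-8.825)) / 69.617 = 1180.3 BTU/h
E = 1180.3 × 851.9 = 1005500 BTU
Cost = 1005500/10⁶ × 21.5 = $21.618

21.62 dollars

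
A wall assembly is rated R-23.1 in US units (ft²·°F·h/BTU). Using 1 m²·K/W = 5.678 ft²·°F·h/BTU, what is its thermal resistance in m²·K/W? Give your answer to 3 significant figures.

4.07 m²·K/W

R_SI = 23.1/5.678 = 4.068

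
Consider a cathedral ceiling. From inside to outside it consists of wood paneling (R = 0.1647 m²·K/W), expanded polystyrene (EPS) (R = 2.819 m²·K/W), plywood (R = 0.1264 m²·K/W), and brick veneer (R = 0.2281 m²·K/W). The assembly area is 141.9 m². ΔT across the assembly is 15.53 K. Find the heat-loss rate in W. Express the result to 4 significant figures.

R_total = 0.1647 + 2.819 + 0.1264 + 0.2281 = 3.3382 m²·K/W
Q = A·ΔT/R = 141.9 × 15.53 / 3.3382 = 660.15 W

660.1 W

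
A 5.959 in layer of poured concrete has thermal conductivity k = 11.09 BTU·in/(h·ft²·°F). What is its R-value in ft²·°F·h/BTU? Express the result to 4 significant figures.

R = L/k = 5.959/11.09 = 0.53733 ft²·°F·h/BTU

0.5373 ft²·°F·h/BTU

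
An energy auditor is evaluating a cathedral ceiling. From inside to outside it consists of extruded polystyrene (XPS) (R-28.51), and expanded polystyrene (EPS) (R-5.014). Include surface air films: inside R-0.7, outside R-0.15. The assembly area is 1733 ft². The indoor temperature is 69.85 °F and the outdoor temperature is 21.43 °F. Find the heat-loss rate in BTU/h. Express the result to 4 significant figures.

2441 BTU/h

R_total = 0.7 + 28.51 + 5.014 + 0.15 = 34.374 ft²·°F·h/BTU
Q = A·ΔT/R = 1733 × (69.85 − 21.43) / 34.374 = 2441.1 BTU/h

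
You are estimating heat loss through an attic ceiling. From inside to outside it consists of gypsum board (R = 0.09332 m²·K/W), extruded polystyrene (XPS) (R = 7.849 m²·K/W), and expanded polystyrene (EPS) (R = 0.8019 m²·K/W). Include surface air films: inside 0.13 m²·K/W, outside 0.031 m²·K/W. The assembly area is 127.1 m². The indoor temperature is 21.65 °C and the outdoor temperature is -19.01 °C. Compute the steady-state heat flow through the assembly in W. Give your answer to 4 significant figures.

R_total = 0.13 + 0.09332 + 7.849 + 0.8019 + 0.031 = 8.9052 m²·K/W
Q = A·ΔT/R = 127.1 × (21.65 − (-19.01)) / 8.9052 = 580.32 W

580.3 W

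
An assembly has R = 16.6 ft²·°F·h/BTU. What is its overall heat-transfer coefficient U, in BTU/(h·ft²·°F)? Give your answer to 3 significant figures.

0.0602 BTU/(h·ft²·°F)

U = 1/R = 1/16.6 = 0.06024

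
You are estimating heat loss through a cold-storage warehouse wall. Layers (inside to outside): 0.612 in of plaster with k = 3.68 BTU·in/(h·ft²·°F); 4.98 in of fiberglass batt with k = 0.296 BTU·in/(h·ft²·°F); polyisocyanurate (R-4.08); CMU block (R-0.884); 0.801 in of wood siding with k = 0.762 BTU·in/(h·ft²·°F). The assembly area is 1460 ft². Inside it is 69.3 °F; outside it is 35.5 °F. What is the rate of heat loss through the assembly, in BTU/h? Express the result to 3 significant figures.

2150 BTU/h

0.612/3.68 = 0.1663
4.98/0.296 = 16.82
0.801/0.762 = 1.051
R_total = 0.1663 + 16.82 + 4.08 + 0.884 + 1.051 = 23.01 ft²·°F·h/BTU
Q = A·ΔT/R = 1460 × (69.3 − 35.5) / 23.01 = 2145 BTU/h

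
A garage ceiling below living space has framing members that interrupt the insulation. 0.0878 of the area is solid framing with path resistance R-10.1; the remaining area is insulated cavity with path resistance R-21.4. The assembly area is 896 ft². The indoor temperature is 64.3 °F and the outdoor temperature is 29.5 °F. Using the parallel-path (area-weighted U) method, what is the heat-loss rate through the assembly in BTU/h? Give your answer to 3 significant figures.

1600 BTU/h

U_eff = 0.9122/21.4 + 0.0878/10.1 = 0.04263 + 0.008693 = 0.05132
R_eff = 1/U_eff = 19.49 ft²·°F·h/BTU
Q = 896 × (64.3 − 29.5) / 19.49 = 1600 BTU/h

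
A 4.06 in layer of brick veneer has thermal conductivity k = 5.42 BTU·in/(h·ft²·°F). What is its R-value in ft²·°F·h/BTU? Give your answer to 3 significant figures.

R = L/k = 4.06/5.42 = 0.7491 ft²·°F·h/BTU

0.749 ft²·°F·h/BTU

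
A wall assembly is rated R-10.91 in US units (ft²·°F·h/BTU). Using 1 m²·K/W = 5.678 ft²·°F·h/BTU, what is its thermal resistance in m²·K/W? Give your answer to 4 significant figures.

1.921 m²·K/W

R_SI = 10.91/5.678 = 1.9215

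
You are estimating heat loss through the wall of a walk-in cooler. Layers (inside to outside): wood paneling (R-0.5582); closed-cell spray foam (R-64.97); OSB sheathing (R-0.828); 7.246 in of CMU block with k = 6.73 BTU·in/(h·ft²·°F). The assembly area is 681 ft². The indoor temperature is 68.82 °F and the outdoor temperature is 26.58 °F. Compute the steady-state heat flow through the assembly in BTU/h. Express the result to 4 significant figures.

426.6 BTU/h

7.246/6.73 = 1.0767
R_total = 0.5582 + 64.97 + 0.828 + 1.0767 = 67.433 ft²·°F·h/BTU
Q = A·ΔT/R = 681 × (68.82 − 26.58) / 67.433 = 426.58 BTU/h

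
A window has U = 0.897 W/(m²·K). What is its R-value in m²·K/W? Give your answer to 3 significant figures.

R = 1/U = 1/0.897 = 1.115

1.11 m²·K/W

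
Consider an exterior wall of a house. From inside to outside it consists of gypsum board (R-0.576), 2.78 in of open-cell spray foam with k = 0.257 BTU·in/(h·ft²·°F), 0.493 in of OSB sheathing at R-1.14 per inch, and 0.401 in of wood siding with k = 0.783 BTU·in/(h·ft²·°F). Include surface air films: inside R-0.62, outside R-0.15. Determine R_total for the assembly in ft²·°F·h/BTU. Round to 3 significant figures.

2.78/0.257 = 10.82
0.493 × 1.14 = 0.562
0.401/0.783 = 0.5121
R_total = 0.62 + 0.576 + 10.82 + 0.562 + 0.5121 + 0.15 = 13.24 ft²·°F·h/BTU

13.2 ft²·°F·h/BTU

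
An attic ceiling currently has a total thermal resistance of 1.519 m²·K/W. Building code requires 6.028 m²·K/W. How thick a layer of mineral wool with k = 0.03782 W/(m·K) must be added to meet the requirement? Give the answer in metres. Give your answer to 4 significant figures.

0.1705 m

ΔR = 6.028 − 1.519 = 4.509 m²·K/W
L = ΔR × k = 4.509 × 0.03782 = 0.17053 m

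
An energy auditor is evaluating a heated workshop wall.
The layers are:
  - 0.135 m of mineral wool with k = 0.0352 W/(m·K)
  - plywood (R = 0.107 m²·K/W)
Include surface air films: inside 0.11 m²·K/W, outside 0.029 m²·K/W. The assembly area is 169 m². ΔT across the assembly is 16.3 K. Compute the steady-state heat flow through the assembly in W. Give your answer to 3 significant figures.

0.135/0.0352 = 3.835
R_total = 0.11 + 3.835 + 0.107 + 0.029 = 4.081 m²·K/W
Q = A·ΔT/R = 169 × 16.3 / 4.081 = 675 W

675 W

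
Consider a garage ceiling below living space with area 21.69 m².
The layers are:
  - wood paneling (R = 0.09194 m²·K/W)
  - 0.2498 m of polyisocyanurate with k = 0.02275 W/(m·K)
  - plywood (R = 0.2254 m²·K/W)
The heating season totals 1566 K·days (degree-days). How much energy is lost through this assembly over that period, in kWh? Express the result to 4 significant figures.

0.2498/0.02275 = 10.98
R_total = 0.09194 + 10.98 + 0.2254 = 11.298 m²·K/W
E = A × HDD × 24 / R / 1000 = 21.69 × 1566 × 24 / 11.298 / 1000 = 72.157 kWh

72.16 kWh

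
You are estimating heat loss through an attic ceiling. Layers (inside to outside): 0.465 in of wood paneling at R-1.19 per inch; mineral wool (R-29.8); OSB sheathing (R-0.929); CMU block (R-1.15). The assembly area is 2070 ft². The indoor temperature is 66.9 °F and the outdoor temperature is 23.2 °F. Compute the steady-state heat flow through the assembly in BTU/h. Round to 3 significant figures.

0.465 × 1.19 = 0.5534
R_total = 0.5534 + 29.8 + 0.929 + 1.15 = 32.43 ft²·°F·h/BTU
Q = A·ΔT/R = 2070 × (66.9 − 23.2) / 32.43 = 2789 BTU/h

2790 BTU/h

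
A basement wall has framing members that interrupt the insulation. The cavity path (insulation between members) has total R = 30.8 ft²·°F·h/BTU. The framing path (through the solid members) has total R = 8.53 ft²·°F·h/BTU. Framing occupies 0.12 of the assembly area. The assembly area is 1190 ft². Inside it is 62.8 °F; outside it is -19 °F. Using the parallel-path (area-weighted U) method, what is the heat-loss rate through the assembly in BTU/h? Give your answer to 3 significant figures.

U_eff = 0.88/30.8 + 0.12/8.53 = 0.02857 + 0.01407 = 0.04264
R_eff = 1/U_eff = 23.45 ft²·°F·h/BTU
Q = 1190 × (62.8 − (-19)) / 23.45 = 4151 BTU/h

4150 BTU/h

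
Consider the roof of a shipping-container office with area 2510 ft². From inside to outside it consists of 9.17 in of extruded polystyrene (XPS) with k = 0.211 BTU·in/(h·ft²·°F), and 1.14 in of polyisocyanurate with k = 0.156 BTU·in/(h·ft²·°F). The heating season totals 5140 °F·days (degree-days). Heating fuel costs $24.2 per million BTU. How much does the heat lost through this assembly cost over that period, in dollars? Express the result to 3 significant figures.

9.17/0.211 = 43.46
1.14/0.156 = 7.308
R_total = 43.46 + 7.308 = 50.77 ft²·°F·h/BTU
E = A × HDD × 24 / R = 2510 × 5140 × 24 / 50.77 = 6099000 BTU
Cost = 6099000/10⁶ × 24.2 = $147.6

148 dollars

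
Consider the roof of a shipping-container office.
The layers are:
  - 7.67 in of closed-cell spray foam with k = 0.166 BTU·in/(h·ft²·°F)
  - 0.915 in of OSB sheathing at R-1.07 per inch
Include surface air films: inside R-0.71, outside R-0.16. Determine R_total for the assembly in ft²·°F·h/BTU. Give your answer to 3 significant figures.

7.67/0.166 = 46.2
0.915 × 1.07 = 0.9791
R_total = 0.71 + 46.2 + 0.9791 + 0.16 = 48.05 ft²·°F·h/BTU

48.1 ft²·°F·h/BTU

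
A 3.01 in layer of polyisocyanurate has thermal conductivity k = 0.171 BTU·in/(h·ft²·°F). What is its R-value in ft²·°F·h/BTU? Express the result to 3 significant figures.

R = L/k = 3.01/0.171 = 17.6 ft²·°F·h/BTU

17.6 ft²·°F·h/BTU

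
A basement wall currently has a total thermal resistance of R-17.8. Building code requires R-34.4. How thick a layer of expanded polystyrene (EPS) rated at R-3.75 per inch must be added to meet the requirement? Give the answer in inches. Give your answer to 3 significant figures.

ΔR = 34.4 − 17.8 = 16.6 ft²·°F·h/BTU
L = ΔR / (R/in) = 16.6/3.75 = 4.427 in

4.43 in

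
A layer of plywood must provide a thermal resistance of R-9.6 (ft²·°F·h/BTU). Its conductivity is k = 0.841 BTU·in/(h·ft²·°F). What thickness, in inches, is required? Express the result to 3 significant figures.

L = R × k = 9.6 × 0.841 = 8.074 in

8.07 in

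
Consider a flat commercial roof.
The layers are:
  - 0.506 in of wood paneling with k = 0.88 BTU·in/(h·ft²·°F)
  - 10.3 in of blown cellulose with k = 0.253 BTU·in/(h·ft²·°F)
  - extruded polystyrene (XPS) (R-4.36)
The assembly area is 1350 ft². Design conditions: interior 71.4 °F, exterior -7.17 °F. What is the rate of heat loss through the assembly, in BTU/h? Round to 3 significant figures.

0.506/0.88 = 0.575
10.3/0.253 = 40.71
R_total = 0.575 + 40.71 + 4.36 = 45.65 ft²·°F·h/BTU
Q = A·ΔT/R = 1350 × (71.4 − (-7.17)) / 45.65 = 2324 BTU/h

2320 BTU/h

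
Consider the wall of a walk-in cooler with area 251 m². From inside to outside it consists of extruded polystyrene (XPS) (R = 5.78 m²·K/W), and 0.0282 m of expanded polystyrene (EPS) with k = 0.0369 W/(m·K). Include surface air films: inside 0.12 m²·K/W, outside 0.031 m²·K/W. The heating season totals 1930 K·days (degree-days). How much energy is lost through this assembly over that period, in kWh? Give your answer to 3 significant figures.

1740 kWh

0.0282/0.0369 = 0.7642
R_total = 0.12 + 5.78 + 0.7642 + 0.031 = 6.695 m²·K/W
E = A × HDD × 24 / R / 1000 = 251 × 1930 × 24 / 6.695 / 1000 = 1737 kWh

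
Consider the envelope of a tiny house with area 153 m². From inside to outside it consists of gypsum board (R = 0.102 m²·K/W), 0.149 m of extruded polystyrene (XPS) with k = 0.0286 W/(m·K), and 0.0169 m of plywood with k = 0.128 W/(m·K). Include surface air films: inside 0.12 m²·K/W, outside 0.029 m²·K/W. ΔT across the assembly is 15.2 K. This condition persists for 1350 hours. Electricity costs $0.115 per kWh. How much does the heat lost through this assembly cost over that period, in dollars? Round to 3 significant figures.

0.149/0.0286 = 5.21
0.0169/0.128 = 0.132
R_total = 0.12 + 0.102 + 5.21 + 0.132 + 0.029 = 5.593 m²·K/W
Q = 153 × 15.2 / 5.593 = 415.8 W
E = 415.8 W × 1350 h / 1000 = 561.4 kWh
Cost = 561.4 × 0.115 = $64.56

64.6 dollars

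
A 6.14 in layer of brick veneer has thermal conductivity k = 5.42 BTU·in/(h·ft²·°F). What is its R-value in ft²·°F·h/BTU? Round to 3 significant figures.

1.13 ft²·°F·h/BTU

R = L/k = 6.14/5.42 = 1.133 ft²·°F·h/BTU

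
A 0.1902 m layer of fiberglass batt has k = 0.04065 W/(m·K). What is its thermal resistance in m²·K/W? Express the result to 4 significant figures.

R = L/k = 0.1902/0.04065 = 4.679 m²·K/W

4.679 m²·K/W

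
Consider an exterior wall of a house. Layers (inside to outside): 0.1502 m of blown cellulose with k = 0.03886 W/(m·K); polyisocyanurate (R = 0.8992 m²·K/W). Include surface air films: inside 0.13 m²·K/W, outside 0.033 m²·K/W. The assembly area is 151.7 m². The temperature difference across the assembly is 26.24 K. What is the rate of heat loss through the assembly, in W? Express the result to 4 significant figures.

807.9 W

0.1502/0.03886 = 3.8652
R_total = 0.13 + 3.8652 + 0.8992 + 0.033 = 4.9274 m²·K/W
Q = A·ΔT/R = 151.7 × 26.24 / 4.9274 = 807.86 W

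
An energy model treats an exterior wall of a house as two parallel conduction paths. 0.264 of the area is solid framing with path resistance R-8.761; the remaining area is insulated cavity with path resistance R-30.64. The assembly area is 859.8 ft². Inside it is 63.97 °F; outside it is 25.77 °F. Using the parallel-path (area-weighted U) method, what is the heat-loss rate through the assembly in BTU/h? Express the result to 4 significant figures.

1779 BTU/h

U_eff = 0.736/30.64 + 0.264/8.761 = 0.024021 + 0.030134 = 0.054154
R_eff = 1/U_eff = 18.466 ft²·°F·h/BTU
Q = 859.8 × (63.97 − 25.77) / 18.466 = 1778.7 BTU/h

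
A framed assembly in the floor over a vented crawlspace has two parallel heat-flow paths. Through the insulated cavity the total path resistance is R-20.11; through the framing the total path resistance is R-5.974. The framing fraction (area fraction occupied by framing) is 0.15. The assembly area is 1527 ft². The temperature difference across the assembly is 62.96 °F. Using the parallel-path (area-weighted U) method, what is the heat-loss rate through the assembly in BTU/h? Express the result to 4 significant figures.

6478 BTU/h

U_eff = 0.85/20.11 + 0.15/5.974 = 0.042268 + 0.025109 = 0.067376
R_eff = 1/U_eff = 14.842 ft²·°F·h/BTU
Q = 1527 × 62.96 / 14.842 = 6477.6 BTU/h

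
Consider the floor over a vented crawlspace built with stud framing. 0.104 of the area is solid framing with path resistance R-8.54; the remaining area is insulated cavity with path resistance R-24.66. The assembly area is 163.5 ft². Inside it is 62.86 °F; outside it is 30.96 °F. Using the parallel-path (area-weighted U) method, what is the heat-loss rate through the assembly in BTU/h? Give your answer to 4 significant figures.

253.0 BTU/h

U_eff = 0.896/24.66 + 0.104/8.54 = 0.036334 + 0.012178 = 0.048512
R_eff = 1/U_eff = 20.613 ft²·°F·h/BTU
Q = 163.5 × (62.86 − 30.96) / 20.613 = 253.02 BTU/h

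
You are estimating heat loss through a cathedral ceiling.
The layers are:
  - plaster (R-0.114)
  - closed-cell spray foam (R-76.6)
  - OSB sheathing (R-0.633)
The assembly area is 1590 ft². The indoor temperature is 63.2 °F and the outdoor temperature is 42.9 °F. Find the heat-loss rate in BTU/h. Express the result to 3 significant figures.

R_total = 0.114 + 76.6 + 0.633 = 77.35 ft²·°F·h/BTU
Q = A·ΔT/R = 1590 × (63.2 − 42.9) / 77.35 = 417.3 BTU/h

417 BTU/h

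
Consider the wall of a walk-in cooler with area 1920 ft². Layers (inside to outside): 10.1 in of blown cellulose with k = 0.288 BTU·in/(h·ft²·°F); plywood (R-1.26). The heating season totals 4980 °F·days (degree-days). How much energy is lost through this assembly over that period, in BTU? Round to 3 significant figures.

6320000 BTU

10.1/0.288 = 35.07
R_total = 35.07 + 1.26 = 36.33 ft²·°F·h/BTU
E = A × HDD × 24 / R = 1920 × 4980 × 24 / 36.33 = 6317000 BTU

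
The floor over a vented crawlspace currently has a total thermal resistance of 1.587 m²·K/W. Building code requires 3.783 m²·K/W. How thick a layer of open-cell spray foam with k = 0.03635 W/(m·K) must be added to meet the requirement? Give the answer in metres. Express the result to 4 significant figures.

0.07982 m

ΔR = 3.783 − 1.587 = 2.196 m²·K/W
L = ΔR × k = 2.196 × 0.03635 = 0.079825 m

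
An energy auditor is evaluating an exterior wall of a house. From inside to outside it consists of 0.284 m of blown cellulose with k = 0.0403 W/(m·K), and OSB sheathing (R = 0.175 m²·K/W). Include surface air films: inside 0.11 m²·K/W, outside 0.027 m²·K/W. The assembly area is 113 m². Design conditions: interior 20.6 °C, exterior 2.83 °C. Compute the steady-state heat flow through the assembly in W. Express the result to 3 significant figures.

273 W

0.284/0.0403 = 7.047
R_total = 0.11 + 7.047 + 0.175 + 0.027 = 7.359 m²·K/W
Q = A·ΔT/R = 113 × (20.6 − 2.83) / 7.359 = 272.9 W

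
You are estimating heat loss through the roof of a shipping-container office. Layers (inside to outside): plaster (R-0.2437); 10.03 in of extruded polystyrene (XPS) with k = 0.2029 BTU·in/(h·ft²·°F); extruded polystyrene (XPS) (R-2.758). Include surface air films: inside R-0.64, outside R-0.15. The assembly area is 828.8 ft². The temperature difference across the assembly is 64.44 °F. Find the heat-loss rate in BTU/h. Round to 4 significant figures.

10.03/0.2029 = 49.433
R_total = 0.64 + 0.2437 + 49.433 + 2.758 + 0.15 = 53.225 ft²·°F·h/BTU
Q = A·ΔT/R = 828.8 × 64.44 / 53.225 = 1003.4 BTU/h

1003 BTU/h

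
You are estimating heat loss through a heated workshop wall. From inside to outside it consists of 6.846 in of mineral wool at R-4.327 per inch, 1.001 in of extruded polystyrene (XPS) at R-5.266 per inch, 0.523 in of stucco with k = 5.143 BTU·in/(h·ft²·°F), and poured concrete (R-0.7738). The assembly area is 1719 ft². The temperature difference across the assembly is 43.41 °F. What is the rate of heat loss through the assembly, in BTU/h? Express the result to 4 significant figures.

6.846 × 4.327 = 29.623
1.001 × 5.266 = 5.2713
0.523/5.143 = 0.10169
R_total = 29.623 + 5.2713 + 0.10169 + 0.7738 = 35.769 ft²·°F·h/BTU
Q = A·ΔT/R = 1719 × 43.41 / 35.769 = 2086.2 BTU/h

2086 BTU/h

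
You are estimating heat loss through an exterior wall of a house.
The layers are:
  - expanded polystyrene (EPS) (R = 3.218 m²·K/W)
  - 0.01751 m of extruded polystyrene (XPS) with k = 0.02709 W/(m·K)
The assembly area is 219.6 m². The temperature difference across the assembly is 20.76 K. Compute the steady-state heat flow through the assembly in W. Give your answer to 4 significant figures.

1180 W

0.01751/0.02709 = 0.64636
R_total = 3.218 + 0.64636 = 3.8644 m²·K/W
Q = A·ΔT/R = 219.6 × 20.76 / 3.8644 = 1179.7 W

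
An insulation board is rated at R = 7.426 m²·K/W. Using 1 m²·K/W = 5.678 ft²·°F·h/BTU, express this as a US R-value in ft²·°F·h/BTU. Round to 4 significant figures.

R_US = 7.426 × 5.678 = 42.165

42.16 ft²·°F·h/BTU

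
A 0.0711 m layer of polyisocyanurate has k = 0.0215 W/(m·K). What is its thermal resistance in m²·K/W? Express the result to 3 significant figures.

R = L/k = 0.0711/0.0215 = 3.307 m²·K/W

3.31 m²·K/W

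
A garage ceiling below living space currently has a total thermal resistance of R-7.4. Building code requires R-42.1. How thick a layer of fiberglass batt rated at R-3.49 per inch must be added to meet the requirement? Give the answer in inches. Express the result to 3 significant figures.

9.94 in

ΔR = 42.1 − 7.4 = 34.7 ft²·°F·h/BTU
L = ΔR / (R/in) = 34.7/3.49 = 9.943 in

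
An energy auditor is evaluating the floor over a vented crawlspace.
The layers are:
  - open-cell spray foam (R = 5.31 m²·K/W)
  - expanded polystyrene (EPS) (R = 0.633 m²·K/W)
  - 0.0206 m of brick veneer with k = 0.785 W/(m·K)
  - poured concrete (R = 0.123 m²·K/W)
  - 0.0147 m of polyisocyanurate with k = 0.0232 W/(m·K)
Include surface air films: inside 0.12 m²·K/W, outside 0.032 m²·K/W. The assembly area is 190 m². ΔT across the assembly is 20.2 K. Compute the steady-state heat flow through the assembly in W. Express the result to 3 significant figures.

558 W

0.0206/0.785 = 0.02624
0.0147/0.0232 = 0.6336
R_total = 0.12 + 5.31 + 0.633 + 0.02624 + 0.123 + 0.6336 + 0.032 = 6.878 m²·K/W
Q = A·ΔT/R = 190 × 20.2 / 6.878 = 558 W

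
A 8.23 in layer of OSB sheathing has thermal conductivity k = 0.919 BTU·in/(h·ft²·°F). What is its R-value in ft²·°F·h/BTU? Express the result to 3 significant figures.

8.96 ft²·°F·h/BTU

R = L/k = 8.23/0.919 = 8.955 ft²·°F·h/BTU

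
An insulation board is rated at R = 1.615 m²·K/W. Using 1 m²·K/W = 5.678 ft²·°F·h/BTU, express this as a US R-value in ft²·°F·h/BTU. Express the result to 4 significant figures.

9.170 ft²·°F·h/BTU

R_US = 1.615 × 5.678 = 9.17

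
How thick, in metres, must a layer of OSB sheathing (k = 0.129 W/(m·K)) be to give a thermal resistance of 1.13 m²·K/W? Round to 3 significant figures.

L = R·k = 1.13 × 0.129 = 0.1458 m

0.146 m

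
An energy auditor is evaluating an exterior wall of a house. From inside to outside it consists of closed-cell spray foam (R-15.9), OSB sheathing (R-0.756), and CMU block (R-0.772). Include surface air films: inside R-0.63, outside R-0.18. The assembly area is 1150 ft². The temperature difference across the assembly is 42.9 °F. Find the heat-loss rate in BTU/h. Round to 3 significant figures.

R_total = 0.63 + 15.9 + 0.756 + 0.772 + 0.18 = 18.24 ft²·°F·h/BTU
Q = A·ΔT/R = 1150 × 42.9 / 18.24 = 2705 BTU/h

2710 BTU/h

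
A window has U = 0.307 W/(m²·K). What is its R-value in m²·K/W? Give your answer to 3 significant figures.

R = 1/U = 1/0.307 = 3.257

3.26 m²·K/W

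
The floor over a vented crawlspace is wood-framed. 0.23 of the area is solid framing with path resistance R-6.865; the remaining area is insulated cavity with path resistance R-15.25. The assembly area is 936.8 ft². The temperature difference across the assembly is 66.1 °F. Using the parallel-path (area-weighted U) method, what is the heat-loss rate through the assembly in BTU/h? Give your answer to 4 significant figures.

5201 BTU/h

U_eff = 0.77/15.25 + 0.23/6.865 = 0.050492 + 0.033503 = 0.083995
R_eff = 1/U_eff = 11.905 ft²·°F·h/BTU
Q = 936.8 × 66.1 / 11.905 = 5201.2 BTU/h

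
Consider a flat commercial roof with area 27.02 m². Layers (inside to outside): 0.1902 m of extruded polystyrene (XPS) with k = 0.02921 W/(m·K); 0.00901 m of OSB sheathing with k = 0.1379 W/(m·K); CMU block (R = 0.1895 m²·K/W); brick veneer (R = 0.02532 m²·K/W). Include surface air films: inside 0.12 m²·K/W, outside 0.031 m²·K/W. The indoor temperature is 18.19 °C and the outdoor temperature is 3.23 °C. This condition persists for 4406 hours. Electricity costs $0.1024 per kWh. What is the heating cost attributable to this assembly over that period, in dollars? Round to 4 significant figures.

0.1902/0.02921 = 6.5115
0.00901/0.1379 = 0.065337
R_total = 0.12 + 6.5115 + 0.065337 + 0.1895 + 0.02532 + 0.031 = 6.9426 m²·K/W
Q = 27.02 × (18.19 − 3.23) / 6.9426 = 58.223 W
E = 58.223 W × 4406 h / 1000 = 256.53 kWh
Cost = 256.53 × 0.1024 = $26.269

26.27 dollars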